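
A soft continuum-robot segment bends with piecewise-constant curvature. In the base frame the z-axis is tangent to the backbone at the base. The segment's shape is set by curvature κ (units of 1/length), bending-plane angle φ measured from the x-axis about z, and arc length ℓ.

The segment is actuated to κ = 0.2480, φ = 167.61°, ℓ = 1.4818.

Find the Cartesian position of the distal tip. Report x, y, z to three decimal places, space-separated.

θ = κ·ℓ = 0.2480 × 1.4818 = 0.36749 rad
ρ = (1 − cos θ)/κ = (1 − 0.93323)/0.2480 = 0.26922
z = sin θ / κ = 0.35927/0.2480 = 1.44867
x = ρ cos φ = 0.26922 × cos(167.61°) = -0.26295
y = ρ sin φ = 0.26922 × sin(167.61°) = 0.05777

-0.263 0.058 1.449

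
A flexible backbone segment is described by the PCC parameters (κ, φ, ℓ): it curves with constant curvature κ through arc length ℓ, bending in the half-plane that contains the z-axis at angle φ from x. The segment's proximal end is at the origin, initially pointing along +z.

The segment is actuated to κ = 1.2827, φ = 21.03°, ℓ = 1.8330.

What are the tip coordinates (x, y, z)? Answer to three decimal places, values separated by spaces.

1.240 0.477 0.554

θ = κ·ℓ = 1.2827 × 1.8330 = 2.35119 rad
ρ = (1 − cos θ)/κ = (1 − -0.70356)/1.2827 = 1.32810
z = sin θ / κ = 0.71064/1.2827 = 0.55402
x = ρ cos φ = 1.32810 × cos(21.03°) = 1.23964
y = ρ sin φ = 1.32810 × sin(21.03°) = 0.47660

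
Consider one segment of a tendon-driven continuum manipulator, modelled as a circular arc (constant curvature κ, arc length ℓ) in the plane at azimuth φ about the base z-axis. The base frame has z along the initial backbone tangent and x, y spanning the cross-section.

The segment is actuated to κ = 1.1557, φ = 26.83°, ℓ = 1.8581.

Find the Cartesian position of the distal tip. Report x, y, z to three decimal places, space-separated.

1.193 0.603 0.725

θ = κ·ℓ = 1.1557 × 1.8581 = 2.14741 rad
ρ = (1 − cos θ)/κ = (1 − -0.54519)/1.1557 = 1.33701
z = sin θ / κ = 0.83832/1.1557 = 0.72537
x = ρ cos φ = 1.33701 × cos(26.83°) = 1.19308
y = ρ sin φ = 1.33701 × sin(26.83°) = 0.60345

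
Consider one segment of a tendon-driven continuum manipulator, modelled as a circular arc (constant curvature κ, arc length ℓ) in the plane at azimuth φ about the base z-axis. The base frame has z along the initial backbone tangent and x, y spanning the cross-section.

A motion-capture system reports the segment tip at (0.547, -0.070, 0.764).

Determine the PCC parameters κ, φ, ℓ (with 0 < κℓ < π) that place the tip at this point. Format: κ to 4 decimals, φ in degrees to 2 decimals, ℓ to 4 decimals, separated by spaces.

ρ = √(x²+y²) = √(0.547² + -0.070²) = 0.55146
φ = atan2(y, x) mod 360° = atan2(-0.070, 0.547) = 352.7075°
|p|² = ρ² + z² = 0.55146² + 0.764² = 0.88781
κ = 2ρ / |p|² = 2×0.55146 / 0.88781 = 1.24230
θ = 2·atan2(ρ, z) = 2·atan2(0.55146, 0.764) = 1.25042 rad
ℓ = θ/κ = 1.25042/1.24230 = 1.00654

1.2423 352.71 1.0065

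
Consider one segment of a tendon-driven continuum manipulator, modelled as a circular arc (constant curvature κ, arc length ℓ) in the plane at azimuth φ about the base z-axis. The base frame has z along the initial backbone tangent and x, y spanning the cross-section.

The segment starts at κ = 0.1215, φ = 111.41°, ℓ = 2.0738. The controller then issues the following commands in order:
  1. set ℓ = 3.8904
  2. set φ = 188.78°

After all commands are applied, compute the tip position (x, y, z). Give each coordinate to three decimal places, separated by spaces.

-0.892 -0.138 3.747

initial: κ=0.1215, φ=111.41°, ℓ=2.0738
cmd 1: set ℓ=3.8904 → (κ,φ,ℓ)=(0.1215,111.41°,3.8904) → tip=(-0.3294,0.8402,3.7471)
cmd 2: set φ=188.78° → (κ,φ,ℓ)=(0.1215,188.78°,3.8904) → tip=(-0.8919,-0.1378,3.7471)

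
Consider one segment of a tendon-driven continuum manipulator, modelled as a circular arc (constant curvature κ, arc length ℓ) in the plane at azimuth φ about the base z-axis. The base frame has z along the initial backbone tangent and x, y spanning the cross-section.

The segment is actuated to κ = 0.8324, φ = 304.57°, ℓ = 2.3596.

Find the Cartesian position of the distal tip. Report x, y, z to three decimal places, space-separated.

θ = κ·ℓ = 0.8324 × 2.3596 = 1.96413 rad
ρ = (1 − cos θ)/κ = (1 − -0.38327)/0.8324 = 1.66179
z = sin θ / κ = 0.92364/0.8324 = 1.10961
x = ρ cos φ = 1.66179 × cos(304.57°) = 0.94292
y = ρ sin φ = 1.66179 × sin(304.57°) = -1.36837

0.943 -1.368 1.110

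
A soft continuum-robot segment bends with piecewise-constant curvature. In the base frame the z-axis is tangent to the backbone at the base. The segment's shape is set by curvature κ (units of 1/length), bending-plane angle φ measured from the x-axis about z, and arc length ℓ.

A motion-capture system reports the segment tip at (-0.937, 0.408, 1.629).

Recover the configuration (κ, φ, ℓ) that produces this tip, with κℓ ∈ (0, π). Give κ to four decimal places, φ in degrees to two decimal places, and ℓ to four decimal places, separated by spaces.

0.5527 156.47 2.0275

ρ = √(x²+y²) = √(-0.937² + 0.408²) = 1.02198
φ = atan2(y, x) mod 360° = atan2(0.408, -0.937) = 156.4701°
|p|² = ρ² + z² = 1.02198² + 1.629² = 3.69807
κ = 2ρ / |p|² = 2×1.02198 / 3.69807 = 0.55271
θ = 2·atan2(ρ, z) = 2·atan2(1.02198, 1.629) = 1.12059 rad
ℓ = θ/κ = 1.12059/0.55271 = 2.02747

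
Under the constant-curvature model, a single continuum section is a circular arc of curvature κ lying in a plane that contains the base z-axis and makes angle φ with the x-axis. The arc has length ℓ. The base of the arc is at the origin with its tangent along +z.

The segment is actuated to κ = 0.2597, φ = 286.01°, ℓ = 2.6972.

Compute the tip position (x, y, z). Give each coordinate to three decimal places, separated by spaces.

θ = κ·ℓ = 0.2597 × 2.6972 = 0.70046 rad
ρ = (1 − cos θ)/κ = (1 − 0.76454)/0.2597 = 0.90665
z = sin θ / κ = 0.64457/0.2597 = 2.48199
x = ρ cos φ = 0.90665 × cos(286.01°) = 0.25006
y = ρ sin φ = 0.90665 × sin(286.01°) = -0.87148

0.250 -0.871 2.482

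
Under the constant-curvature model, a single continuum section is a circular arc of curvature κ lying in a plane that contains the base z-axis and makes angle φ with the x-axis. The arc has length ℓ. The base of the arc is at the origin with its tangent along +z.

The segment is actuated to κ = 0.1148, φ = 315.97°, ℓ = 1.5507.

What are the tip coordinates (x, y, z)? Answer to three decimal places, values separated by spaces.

θ = κ·ℓ = 0.1148 × 1.5507 = 0.17802 rad
ρ = (1 − cos θ)/κ = (1 − 0.98420)/0.1148 = 0.13766
z = sin θ / κ = 0.17708/0.1148 = 1.54252
x = ρ cos φ = 0.13766 × cos(315.97°) = 0.09898
y = ρ sin φ = 0.13766 × sin(315.97°) = -0.09568

0.099 -0.096 1.543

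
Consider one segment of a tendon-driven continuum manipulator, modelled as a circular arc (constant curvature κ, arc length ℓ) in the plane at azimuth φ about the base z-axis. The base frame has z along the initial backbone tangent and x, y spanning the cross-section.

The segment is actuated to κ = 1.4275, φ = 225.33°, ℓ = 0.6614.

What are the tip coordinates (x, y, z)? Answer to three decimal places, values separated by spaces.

θ = κ·ℓ = 1.4275 × 0.6614 = 0.94415 rad
ρ = (1 − cos θ)/κ = (1 − 0.58643)/1.4275 = 0.28971
z = sin θ / κ = 0.81000/1.4275 = 0.56742
x = ρ cos φ = 0.28971 × cos(225.33°) = -0.20368
y = ρ sin φ = 0.28971 × sin(225.33°) = -0.20604

-0.204 -0.206 0.567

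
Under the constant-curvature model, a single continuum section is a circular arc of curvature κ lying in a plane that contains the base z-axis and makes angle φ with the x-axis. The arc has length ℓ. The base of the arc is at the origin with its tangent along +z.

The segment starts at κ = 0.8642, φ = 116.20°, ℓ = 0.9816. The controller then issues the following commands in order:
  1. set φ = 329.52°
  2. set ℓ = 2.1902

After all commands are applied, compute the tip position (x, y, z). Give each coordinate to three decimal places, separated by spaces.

initial: κ=0.8642, φ=116.20°, ℓ=0.9816
cmd 1: set φ=329.52° → (κ,φ,ℓ)=(0.8642,329.52°,0.9816) → tip=(0.3378,-0.1988,0.8680)
cmd 2: set ℓ=2.1902 → (κ,φ,ℓ)=(0.8642,329.52°,2.1902) → tip=(1.3128,-0.7727,1.0977)

1.313 -0.773 1.098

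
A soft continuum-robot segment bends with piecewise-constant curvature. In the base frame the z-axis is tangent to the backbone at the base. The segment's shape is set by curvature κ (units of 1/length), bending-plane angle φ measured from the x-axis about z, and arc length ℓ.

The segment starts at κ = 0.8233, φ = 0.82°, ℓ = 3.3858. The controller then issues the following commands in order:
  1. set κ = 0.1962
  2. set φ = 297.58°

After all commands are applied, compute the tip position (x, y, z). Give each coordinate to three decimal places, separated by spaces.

initial: κ=0.8233, φ=0.82°, ℓ=3.3858
cmd 1: set κ=0.1962 → (κ,φ,ℓ)=(0.1962,0.82°,3.3858) → tip=(1.0837,0.0155,3.1422)
cmd 2: set φ=297.58° → (κ,φ,ℓ)=(0.1962,297.58°,3.3858) → tip=(0.5018,-0.9607,3.1422)

0.502 -0.961 3.142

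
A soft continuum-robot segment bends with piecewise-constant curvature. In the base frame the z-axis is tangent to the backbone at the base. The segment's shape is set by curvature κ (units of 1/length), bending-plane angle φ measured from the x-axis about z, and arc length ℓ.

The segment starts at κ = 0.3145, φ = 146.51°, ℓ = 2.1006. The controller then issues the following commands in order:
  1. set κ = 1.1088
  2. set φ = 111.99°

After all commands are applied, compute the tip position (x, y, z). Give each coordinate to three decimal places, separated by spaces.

-0.570 1.411 0.655

initial: κ=0.3145, φ=146.51°, ℓ=2.1006
cmd 1: set κ=1.1088 → (κ,φ,ℓ)=(1.1088,146.51°,2.1006) → tip=(-1.2694,0.8399,0.6547)
cmd 2: set φ=111.99° → (κ,φ,ℓ)=(1.1088,111.99°,2.1006) → tip=(-0.5699,1.4114,0.6547)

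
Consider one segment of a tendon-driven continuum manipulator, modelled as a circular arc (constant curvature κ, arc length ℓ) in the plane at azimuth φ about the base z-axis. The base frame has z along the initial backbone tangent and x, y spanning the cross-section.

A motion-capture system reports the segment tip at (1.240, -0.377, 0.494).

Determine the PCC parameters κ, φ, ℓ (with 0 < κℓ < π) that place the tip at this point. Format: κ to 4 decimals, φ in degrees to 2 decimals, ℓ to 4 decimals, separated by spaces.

ρ = √(x²+y²) = √(1.240² + -0.377²) = 1.29604
φ = atan2(y, x) mod 360° = atan2(-0.377, 1.240) = 343.0890°
|p|² = ρ² + z² = 1.29604² + 0.494² = 1.92376
κ = 2ρ / |p|² = 2×1.29604 / 1.92376 = 1.34740
θ = 2·atan2(ρ, z) = 2·atan2(1.29604, 0.494) = 2.41327 rad
ℓ = θ/κ = 2.41327/1.34740 = 1.79105

1.3474 343.09 1.7911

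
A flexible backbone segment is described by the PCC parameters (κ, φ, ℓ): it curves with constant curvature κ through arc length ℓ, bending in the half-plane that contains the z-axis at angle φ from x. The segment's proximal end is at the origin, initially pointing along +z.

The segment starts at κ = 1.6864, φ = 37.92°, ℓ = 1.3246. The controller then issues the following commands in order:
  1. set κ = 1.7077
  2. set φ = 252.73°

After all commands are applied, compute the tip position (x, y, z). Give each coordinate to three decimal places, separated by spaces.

initial: κ=1.6864, φ=37.92°, ℓ=1.3246
cmd 1: set κ=1.7077 → (κ,φ,ℓ)=(1.7077,37.92°,1.3246) → tip=(0.7564,0.5893,0.4512)
cmd 2: set φ=252.73° → (κ,φ,ℓ)=(1.7077,252.73°,1.3246) → tip=(-0.2847,-0.9157,0.4512)

-0.285 -0.916 0.451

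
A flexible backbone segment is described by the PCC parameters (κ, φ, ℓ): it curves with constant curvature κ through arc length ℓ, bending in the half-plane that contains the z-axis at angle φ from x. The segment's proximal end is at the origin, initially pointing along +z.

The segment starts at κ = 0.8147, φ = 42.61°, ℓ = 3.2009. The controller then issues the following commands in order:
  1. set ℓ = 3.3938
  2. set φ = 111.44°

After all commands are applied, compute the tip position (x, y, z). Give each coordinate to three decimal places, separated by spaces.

initial: κ=0.8147, φ=42.61°, ℓ=3.2009
cmd 1: set ℓ=3.3938 → (κ,φ,ℓ)=(0.8147,42.61°,3.3938) → tip=(1.7434,1.6037,0.4515)
cmd 2: set φ=111.44° → (κ,φ,ℓ)=(0.8147,111.44°,3.3938) → tip=(-0.8659,2.2049,0.4515)

-0.866 2.205 0.451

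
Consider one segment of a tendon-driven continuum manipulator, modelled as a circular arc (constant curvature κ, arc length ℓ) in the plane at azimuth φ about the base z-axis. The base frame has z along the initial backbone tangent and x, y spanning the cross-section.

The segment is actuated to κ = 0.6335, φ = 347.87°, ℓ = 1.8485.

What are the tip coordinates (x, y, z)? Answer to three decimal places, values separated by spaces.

θ = κ·ℓ = 0.6335 × 1.8485 = 1.17102 rad
ρ = (1 − cos θ)/κ = (1 − 0.38921)/0.6335 = 0.96415
z = sin θ / κ = 0.92115/0.6335 = 1.45406
x = ρ cos φ = 0.96415 × cos(347.87°) = 0.94263
y = ρ sin φ = 0.96415 × sin(347.87°) = -0.20260

0.943 -0.203 1.454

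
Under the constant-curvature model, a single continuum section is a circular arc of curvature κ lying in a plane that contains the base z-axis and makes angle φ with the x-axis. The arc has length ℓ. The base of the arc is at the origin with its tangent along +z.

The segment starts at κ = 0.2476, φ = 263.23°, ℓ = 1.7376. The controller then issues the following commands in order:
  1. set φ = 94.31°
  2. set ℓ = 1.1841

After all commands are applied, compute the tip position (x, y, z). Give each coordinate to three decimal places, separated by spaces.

initial: κ=0.2476, φ=263.23°, ℓ=1.7376
cmd 1: set φ=94.31° → (κ,φ,ℓ)=(0.2476,94.31°,1.7376) → tip=(-0.0277,0.3670,1.6845)
cmd 2: set ℓ=1.1841 → (κ,φ,ℓ)=(0.2476,94.31°,1.1841) → tip=(-0.0130,0.1719,1.1672)

-0.013 0.172 1.167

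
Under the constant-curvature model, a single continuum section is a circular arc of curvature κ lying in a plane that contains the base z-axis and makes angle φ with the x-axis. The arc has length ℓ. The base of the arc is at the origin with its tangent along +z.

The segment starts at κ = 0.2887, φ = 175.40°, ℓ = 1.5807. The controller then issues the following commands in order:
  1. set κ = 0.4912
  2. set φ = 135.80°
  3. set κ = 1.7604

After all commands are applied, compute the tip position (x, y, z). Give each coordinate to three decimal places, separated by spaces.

initial: κ=0.2887, φ=175.40°, ℓ=1.5807
cmd 1: set κ=0.4912 → (κ,φ,ℓ)=(0.4912,175.40°,1.5807) → tip=(-0.5816,0.0468,1.4266)
cmd 2: set φ=135.80° → (κ,φ,ℓ)=(0.4912,135.80°,1.5807) → tip=(-0.4183,0.4068,1.4266)
cmd 3: set κ=1.7604 → (κ,φ,ℓ)=(1.7604,135.80°,1.5807) → tip=(-0.7885,0.7668,0.1995)

-0.789 0.767 0.200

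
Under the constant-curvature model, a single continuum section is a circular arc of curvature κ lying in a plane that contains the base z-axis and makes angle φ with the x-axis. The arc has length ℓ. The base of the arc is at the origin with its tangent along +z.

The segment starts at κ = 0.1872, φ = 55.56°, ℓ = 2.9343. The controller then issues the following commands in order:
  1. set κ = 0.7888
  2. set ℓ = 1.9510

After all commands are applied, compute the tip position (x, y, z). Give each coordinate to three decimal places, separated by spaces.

0.694 1.012 1.267

initial: κ=0.1872, φ=55.56°, ℓ=2.9343
cmd 1: set κ=0.7888 → (κ,φ,ℓ)=(0.7888,55.56°,2.9343) → tip=(1.2024,1.7534,0.9330)
cmd 2: set ℓ=1.9510 → (κ,φ,ℓ)=(0.7888,55.56°,1.9510) → tip=(0.6941,1.0122,1.2671)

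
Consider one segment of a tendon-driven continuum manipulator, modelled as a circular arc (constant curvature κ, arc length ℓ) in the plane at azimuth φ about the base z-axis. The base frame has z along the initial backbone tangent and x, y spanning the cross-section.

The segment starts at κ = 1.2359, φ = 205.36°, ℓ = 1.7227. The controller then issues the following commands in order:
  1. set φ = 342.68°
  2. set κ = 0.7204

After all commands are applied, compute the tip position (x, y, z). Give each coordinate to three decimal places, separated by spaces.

0.896 -0.279 1.313

initial: κ=1.2359, φ=205.36°, ℓ=1.7227
cmd 1: set φ=342.68° → (κ,φ,ℓ)=(1.2359,342.68°,1.7227) → tip=(1.1816,-0.3685,0.6863)
cmd 2: set κ=0.7204 → (κ,φ,ℓ)=(0.7204,342.68°,1.7227) → tip=(0.8961,-0.2794,1.3133)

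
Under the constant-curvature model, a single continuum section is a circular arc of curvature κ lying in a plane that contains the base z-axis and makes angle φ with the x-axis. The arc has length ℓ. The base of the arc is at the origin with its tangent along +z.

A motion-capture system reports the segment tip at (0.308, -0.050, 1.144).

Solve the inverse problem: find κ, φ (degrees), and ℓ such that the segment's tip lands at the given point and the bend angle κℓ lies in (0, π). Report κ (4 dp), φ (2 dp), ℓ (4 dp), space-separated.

ρ = √(x²+y²) = √(0.308² + -0.050²) = 0.31203
φ = atan2(y, x) mod 360° = atan2(-0.050, 0.308) = 350.7792°
|p|² = ρ² + z² = 0.31203² + 1.144² = 1.40610
κ = 2ρ / |p|² = 2×0.31203 / 1.40610 = 0.44383
θ = 2·atan2(ρ, z) = 2·atan2(0.31203, 1.144) = 0.53256 rad
ℓ = θ/κ = 0.53256/0.44383 = 1.19992

0.4438 350.78 1.1999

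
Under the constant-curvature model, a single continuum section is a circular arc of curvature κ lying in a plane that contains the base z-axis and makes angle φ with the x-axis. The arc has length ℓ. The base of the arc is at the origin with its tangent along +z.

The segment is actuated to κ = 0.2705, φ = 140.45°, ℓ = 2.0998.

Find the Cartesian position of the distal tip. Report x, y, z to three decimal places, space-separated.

-0.448 0.370 1.989

θ = κ·ℓ = 0.2705 × 2.0998 = 0.56800 rad
ρ = (1 − cos θ)/κ = (1 − 0.84298)/0.2705 = 0.58048
z = sin θ / κ = 0.53794/0.2705 = 1.98870
x = ρ cos φ = 0.58048 × cos(140.45°) = -0.44759
y = ρ sin φ = 0.58048 × sin(140.45°) = 0.36962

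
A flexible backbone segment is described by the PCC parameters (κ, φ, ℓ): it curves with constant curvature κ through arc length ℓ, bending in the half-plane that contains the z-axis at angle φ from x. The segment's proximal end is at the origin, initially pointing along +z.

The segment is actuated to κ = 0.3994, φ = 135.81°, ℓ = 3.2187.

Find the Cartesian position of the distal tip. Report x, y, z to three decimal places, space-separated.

-1.290 1.254 2.403

θ = κ·ℓ = 0.3994 × 3.2187 = 1.28555 rad
ρ = (1 − cos θ)/κ = (1 − 0.28140)/0.3994 = 1.79921
z = sin θ / κ = 0.95959/0.3994 = 2.40258
x = ρ cos φ = 1.79921 × cos(135.81°) = -1.29009
y = ρ sin φ = 1.79921 × sin(135.81°) = 1.25412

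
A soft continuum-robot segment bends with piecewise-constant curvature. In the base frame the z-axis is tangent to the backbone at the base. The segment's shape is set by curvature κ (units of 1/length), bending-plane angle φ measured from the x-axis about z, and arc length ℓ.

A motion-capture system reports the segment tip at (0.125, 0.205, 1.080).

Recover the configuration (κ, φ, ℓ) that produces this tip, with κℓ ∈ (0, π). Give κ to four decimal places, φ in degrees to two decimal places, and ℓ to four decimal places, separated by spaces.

0.3923 58.63 1.1152

ρ = √(x²+y²) = √(0.125² + 0.205²) = 0.24010
φ = atan2(y, x) mod 360° = atan2(0.205, 0.125) = 58.6270°
|p|² = ρ² + z² = 0.24010² + 1.080² = 1.22405
κ = 2ρ / |p|² = 2×0.24010 / 1.22405 = 0.39231
θ = 2·atan2(ρ, z) = 2·atan2(0.24010, 1.080) = 0.43752 rad
ℓ = θ/κ = 0.43752/0.39231 = 1.11524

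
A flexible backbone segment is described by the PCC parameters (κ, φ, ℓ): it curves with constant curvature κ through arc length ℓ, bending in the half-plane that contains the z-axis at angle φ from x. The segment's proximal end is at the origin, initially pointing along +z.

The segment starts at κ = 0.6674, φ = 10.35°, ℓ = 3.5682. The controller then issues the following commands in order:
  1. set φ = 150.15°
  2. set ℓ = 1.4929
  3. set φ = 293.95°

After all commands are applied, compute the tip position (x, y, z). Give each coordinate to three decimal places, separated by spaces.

initial: κ=0.6674, φ=10.35°, ℓ=3.5682
cmd 1: set φ=150.15° → (κ,φ,ℓ)=(0.6674,150.15°,3.5682) → tip=(-2.2414,1.2863,1.0324)
cmd 2: set ℓ=1.4929 → (κ,φ,ℓ)=(0.6674,150.15°,1.4929) → tip=(-0.5934,0.3406,1.2579)
cmd 3: set φ=293.95° → (κ,φ,ℓ)=(0.6674,293.95°,1.4929) → tip=(0.2777,-0.6253,1.2579)

0.278 -0.625 1.258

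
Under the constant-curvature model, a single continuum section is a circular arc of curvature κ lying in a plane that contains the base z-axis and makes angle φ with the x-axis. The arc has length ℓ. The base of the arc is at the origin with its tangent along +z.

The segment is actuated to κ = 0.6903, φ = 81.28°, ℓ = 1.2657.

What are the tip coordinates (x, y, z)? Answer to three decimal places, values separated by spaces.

θ = κ·ℓ = 0.6903 × 1.2657 = 0.87371 rad
ρ = (1 − cos θ)/κ = (1 − 0.64198)/0.6903 = 0.51864
z = sin θ / κ = 0.76672/0.6903 = 1.11070
x = ρ cos φ = 0.51864 × cos(81.28°) = 0.07863
y = ρ sin φ = 0.51864 × sin(81.28°) = 0.51264

0.079 0.513 1.111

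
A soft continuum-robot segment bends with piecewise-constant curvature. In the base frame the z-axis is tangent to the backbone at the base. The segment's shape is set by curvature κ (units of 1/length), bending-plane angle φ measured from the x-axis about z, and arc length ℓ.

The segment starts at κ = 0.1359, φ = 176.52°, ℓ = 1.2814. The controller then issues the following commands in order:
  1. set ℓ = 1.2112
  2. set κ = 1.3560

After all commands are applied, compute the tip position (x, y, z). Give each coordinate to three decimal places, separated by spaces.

-0.789 0.048 0.736

initial: κ=0.1359, φ=176.52°, ℓ=1.2814
cmd 1: set ℓ=1.2112 → (κ,φ,ℓ)=(0.1359,176.52°,1.2112) → tip=(-0.0993,0.0060,1.2057)
cmd 2: set κ=1.3560 → (κ,φ,ℓ)=(1.3560,176.52°,1.2112) → tip=(-0.7888,0.0480,0.7356)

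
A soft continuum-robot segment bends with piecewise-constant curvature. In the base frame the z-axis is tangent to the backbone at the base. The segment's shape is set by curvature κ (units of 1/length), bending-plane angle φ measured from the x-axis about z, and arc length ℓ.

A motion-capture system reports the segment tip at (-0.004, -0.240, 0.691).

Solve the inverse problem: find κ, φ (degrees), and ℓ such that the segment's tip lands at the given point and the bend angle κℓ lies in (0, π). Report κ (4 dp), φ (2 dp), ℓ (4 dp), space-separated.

0.8972 269.05 0.7453

ρ = √(x²+y²) = √(-0.004² + -0.240²) = 0.24003
φ = atan2(y, x) mod 360° = atan2(-0.240, -0.004) = 269.0452°
|p|² = ρ² + z² = 0.24003² + 0.691² = 0.53510
κ = 2ρ / |p|² = 2×0.24003 / 0.53510 = 0.89716
θ = 2·atan2(ρ, z) = 2·atan2(0.24003, 0.691) = 0.66866 rad
ℓ = θ/κ = 0.66866/0.89716 = 0.74531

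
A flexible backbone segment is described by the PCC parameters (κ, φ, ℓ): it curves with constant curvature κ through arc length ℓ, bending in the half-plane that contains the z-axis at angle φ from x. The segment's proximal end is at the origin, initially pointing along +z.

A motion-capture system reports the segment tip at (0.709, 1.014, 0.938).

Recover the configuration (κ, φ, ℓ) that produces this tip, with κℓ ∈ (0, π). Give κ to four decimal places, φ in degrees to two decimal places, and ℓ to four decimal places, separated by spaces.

ρ = √(x²+y²) = √(0.709² + 1.014²) = 1.23729
φ = atan2(y, x) mod 360° = atan2(1.014, 0.709) = 55.0383°
|p|² = ρ² + z² = 1.23729² + 0.938² = 2.41072
κ = 2ρ / |p|² = 2×1.23729 / 2.41072 = 1.02649
θ = 2·atan2(ρ, z) = 2·atan2(1.23729, 0.938) = 1.84425 rad
ℓ = θ/κ = 1.84425/1.02649 = 1.79666

1.0265 55.04 1.7967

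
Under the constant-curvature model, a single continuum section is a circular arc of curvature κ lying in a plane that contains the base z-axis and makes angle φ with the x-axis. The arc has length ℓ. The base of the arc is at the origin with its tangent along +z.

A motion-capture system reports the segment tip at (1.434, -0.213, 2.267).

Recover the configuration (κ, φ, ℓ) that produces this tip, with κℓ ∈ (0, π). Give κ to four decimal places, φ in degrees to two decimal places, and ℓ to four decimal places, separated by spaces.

ρ = √(x²+y²) = √(1.434² + -0.213²) = 1.44973
φ = atan2(y, x) mod 360° = atan2(-0.213, 1.434) = 351.5513°
|p|² = ρ² + z² = 1.44973² + 2.267² = 7.24101
κ = 2ρ / |p|² = 2×1.44973 / 7.24101 = 0.40042
θ = 2·atan2(ρ, z) = 2·atan2(1.44973, 2.267) = 1.13791 rad
ℓ = θ/κ = 1.13791/0.40042 = 2.84177

0.4004 351.55 2.8418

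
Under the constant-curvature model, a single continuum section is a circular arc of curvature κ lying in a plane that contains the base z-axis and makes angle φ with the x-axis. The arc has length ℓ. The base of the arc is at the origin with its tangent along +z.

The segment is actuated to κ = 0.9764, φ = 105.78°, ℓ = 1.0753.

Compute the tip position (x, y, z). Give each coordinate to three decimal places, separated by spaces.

θ = κ·ℓ = 0.9764 × 1.0753 = 1.04992 rad
ρ = (1 − cos θ)/κ = (1 − 0.49764)/0.9764 = 0.51450
z = sin θ / κ = 0.86738/0.9764 = 0.88835
x = ρ cos φ = 0.51450 × cos(105.78°) = -0.13992
y = ρ sin φ = 0.51450 × sin(105.78°) = 0.49511

-0.140 0.495 0.888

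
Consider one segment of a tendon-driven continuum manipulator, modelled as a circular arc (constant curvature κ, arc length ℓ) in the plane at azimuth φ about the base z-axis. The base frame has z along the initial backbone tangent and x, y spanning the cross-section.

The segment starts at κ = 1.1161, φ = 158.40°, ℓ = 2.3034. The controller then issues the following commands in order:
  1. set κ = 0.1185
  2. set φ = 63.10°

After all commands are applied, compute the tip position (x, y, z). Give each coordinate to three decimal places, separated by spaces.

0.141 0.279 2.275

initial: κ=1.1161, φ=158.40°, ℓ=2.3034
cmd 1: set κ=0.1185 → (κ,φ,ℓ)=(0.1185,158.40°,2.3034) → tip=(-0.2905,0.1150,2.2749)
cmd 2: set φ=63.10° → (κ,φ,ℓ)=(0.1185,63.10°,2.3034) → tip=(0.1413,0.2786,2.2749)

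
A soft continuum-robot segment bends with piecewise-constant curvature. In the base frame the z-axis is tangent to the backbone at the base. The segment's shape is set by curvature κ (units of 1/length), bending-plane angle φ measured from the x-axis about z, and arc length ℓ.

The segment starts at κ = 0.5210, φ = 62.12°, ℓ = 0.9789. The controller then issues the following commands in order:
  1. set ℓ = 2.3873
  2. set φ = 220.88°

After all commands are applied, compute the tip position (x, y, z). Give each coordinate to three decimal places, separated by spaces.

-0.985 -0.853 1.818

initial: κ=0.5210, φ=62.12°, ℓ=0.9789
cmd 1: set ℓ=2.3873 → (κ,φ,ℓ)=(0.5210,62.12°,2.3873) → tip=(0.6092,1.1516,1.8177)
cmd 2: set φ=220.88° → (κ,φ,ℓ)=(0.5210,220.88°,2.3873) → tip=(-0.9851,-0.8527,1.8177)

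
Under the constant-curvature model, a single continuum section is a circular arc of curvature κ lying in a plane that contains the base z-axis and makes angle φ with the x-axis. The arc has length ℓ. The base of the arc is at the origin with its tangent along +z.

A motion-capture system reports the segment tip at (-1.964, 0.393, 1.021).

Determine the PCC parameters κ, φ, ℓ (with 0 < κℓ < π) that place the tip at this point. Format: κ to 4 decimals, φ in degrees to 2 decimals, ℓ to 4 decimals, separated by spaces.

0.7926 168.68 2.7742

ρ = √(x²+y²) = √(-1.964² + 0.393²) = 2.00293
φ = atan2(y, x) mod 360° = atan2(0.393, -1.964) = 168.6845°
|p|² = ρ² + z² = 2.00293² + 1.021² = 5.05419
κ = 2ρ / |p|² = 2×2.00293 / 5.05419 = 0.79258
θ = 2·atan2(ρ, z) = 2·atan2(2.00293, 1.021) = 2.19875 rad
ℓ = θ/κ = 2.19875/0.79258 = 2.77416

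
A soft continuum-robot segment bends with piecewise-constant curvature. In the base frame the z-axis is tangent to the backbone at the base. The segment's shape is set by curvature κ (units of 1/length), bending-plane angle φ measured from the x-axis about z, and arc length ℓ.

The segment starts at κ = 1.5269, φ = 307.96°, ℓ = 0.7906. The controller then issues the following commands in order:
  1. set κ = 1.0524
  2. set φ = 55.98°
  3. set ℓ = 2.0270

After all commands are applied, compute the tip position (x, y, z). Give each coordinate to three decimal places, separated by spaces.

initial: κ=1.5269, φ=307.96°, ℓ=0.7906
cmd 1: set κ=1.0524 → (κ,φ,ℓ)=(1.0524,307.96°,0.7906) → tip=(0.1909,-0.2447,0.7025)
cmd 2: set φ=55.98° → (κ,φ,ℓ)=(1.0524,55.98°,0.7906) → tip=(0.1736,0.2572,0.7025)
cmd 3: set ℓ=2.0270 → (κ,φ,ℓ)=(1.0524,55.98°,2.0270) → tip=(0.8151,1.2075,0.8038)

0.815 1.208 0.804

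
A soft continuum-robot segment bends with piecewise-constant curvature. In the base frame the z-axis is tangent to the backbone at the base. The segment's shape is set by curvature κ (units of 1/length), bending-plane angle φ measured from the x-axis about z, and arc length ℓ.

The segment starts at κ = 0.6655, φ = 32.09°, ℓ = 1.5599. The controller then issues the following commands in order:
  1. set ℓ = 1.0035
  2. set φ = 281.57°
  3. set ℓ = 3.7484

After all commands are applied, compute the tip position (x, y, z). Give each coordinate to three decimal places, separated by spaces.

0.542 -2.647 0.906

initial: κ=0.6655, φ=32.09°, ℓ=1.5599
cmd 1: set ℓ=1.0035 → (κ,φ,ℓ)=(0.6655,32.09°,1.0035) → tip=(0.2735,0.1715,0.9306)
cmd 2: set φ=281.57° → (κ,φ,ℓ)=(0.6655,281.57°,1.0035) → tip=(0.0647,-0.3163,0.9306)
cmd 3: set ℓ=3.7484 → (κ,φ,ℓ)=(0.6655,281.57°,3.7484) → tip=(0.5418,-2.6466,0.9058)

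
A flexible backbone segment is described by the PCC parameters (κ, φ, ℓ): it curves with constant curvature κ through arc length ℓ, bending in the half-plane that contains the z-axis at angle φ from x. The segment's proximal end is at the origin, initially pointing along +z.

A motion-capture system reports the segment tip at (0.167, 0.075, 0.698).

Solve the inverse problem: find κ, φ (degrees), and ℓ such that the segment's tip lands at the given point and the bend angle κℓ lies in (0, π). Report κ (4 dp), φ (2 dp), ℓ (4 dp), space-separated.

0.7031 24.18 0.7296

ρ = √(x²+y²) = √(0.167² + 0.075²) = 0.18307
φ = atan2(y, x) mod 360° = atan2(0.075, 0.167) = 24.1849°
|p|² = ρ² + z² = 0.18307² + 0.698² = 0.52072
κ = 2ρ / |p|² = 2×0.18307 / 0.52072 = 0.70314
θ = 2·atan2(ρ, z) = 2·atan2(0.18307, 0.698) = 0.51300 rad
ℓ = θ/κ = 0.51300/0.70314 = 0.72958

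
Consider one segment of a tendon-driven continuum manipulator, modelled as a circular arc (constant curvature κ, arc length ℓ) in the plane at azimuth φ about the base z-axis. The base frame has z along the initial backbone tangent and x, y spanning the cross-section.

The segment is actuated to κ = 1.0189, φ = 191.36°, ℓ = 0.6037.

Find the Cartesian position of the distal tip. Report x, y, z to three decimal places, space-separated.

θ = κ·ℓ = 1.0189 × 0.6037 = 0.61511 rad
ρ = (1 − cos θ)/κ = (1 − 0.81671)/1.0189 = 0.17989
z = sin θ / κ = 0.57705/1.0189 = 0.56634
x = ρ cos φ = 0.17989 × cos(191.36°) = -0.17637
y = ρ sin φ = 0.17989 × sin(191.36°) = -0.03543

-0.176 -0.035 0.566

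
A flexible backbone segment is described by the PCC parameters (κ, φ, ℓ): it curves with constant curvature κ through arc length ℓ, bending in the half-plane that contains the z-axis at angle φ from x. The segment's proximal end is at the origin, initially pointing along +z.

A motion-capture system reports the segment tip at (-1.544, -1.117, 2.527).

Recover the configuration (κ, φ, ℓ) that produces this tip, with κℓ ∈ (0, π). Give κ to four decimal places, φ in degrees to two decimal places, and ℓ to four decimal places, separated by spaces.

0.3805 215.88 3.3965

ρ = √(x²+y²) = √(-1.544² + -1.117²) = 1.90568
φ = atan2(y, x) mod 360° = atan2(-1.117, -1.544) = 215.8837°
|p|² = ρ² + z² = 1.90568² + 2.527² = 10.01735
κ = 2ρ / |p|² = 2×1.90568 / 10.01735 = 0.38048
θ = 2·atan2(ρ, z) = 2·atan2(1.90568, 2.527) = 1.29228 rad
ℓ = θ/κ = 1.29228/0.38048 = 3.39647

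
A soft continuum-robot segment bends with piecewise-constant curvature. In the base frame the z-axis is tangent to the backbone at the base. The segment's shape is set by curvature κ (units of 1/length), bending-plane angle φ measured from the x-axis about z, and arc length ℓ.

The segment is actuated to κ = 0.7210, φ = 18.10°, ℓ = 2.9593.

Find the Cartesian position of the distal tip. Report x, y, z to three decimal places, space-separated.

2.022 0.661 1.173

θ = κ·ℓ = 0.7210 × 2.9593 = 2.13366 rad
ρ = (1 − cos θ)/κ = (1 − -0.53361)/0.7210 = 2.12705
z = sin θ / κ = 0.84573/0.7210 = 1.17300
x = ρ cos φ = 2.12705 × cos(18.10°) = 2.02180
y = ρ sin φ = 2.12705 × sin(18.10°) = 0.66083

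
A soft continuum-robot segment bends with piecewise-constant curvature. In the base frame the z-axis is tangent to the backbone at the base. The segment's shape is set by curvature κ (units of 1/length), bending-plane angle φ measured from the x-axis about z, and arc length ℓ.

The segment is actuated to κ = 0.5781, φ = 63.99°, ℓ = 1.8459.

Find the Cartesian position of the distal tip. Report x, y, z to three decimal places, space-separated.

0.392 0.804 1.515

θ = κ·ℓ = 0.5781 × 1.8459 = 1.06711 rad
ρ = (1 − cos θ)/κ = (1 − 0.48265)/0.5781 = 0.89491
z = sin θ / κ = 0.87581/0.5781 = 1.51498
x = ρ cos φ = 0.89491 × cos(63.99°) = 0.39244
y = ρ sin φ = 0.89491 × sin(63.99°) = 0.80427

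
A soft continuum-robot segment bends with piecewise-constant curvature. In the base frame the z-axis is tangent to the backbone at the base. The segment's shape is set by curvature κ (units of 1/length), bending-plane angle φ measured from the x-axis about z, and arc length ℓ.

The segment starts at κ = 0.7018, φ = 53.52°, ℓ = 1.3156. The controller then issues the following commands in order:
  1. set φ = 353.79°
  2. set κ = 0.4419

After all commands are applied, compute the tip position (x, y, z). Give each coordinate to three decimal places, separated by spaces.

0.370 -0.040 1.243

initial: κ=0.7018, φ=53.52°, ℓ=1.3156
cmd 1: set φ=353.79° → (κ,φ,ℓ)=(0.7018,353.79°,1.3156) → tip=(0.5621,-0.0612,1.1365)
cmd 2: set κ=0.4419 → (κ,φ,ℓ)=(0.4419,353.79°,1.3156) → tip=(0.3696,-0.0402,1.2427)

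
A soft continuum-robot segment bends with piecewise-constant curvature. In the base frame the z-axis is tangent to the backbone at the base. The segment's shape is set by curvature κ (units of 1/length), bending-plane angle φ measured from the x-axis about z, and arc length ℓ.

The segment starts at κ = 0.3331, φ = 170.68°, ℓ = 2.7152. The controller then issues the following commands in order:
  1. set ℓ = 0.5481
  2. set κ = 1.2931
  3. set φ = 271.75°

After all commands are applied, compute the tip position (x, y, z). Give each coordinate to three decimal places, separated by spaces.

0.006 -0.186 0.503

initial: κ=0.3331, φ=170.68°, ℓ=2.7152
cmd 1: set ℓ=0.5481 → (κ,φ,ℓ)=(0.3331,170.68°,0.5481) → tip=(-0.0492,0.0081,0.5451)
cmd 2: set κ=1.2931 → (κ,φ,ℓ)=(1.2931,170.68°,0.5481) → tip=(-0.1838,0.0302,0.5034)
cmd 3: set φ=271.75° → (κ,φ,ℓ)=(1.2931,271.75°,0.5481) → tip=(0.0057,-0.1861,0.5034)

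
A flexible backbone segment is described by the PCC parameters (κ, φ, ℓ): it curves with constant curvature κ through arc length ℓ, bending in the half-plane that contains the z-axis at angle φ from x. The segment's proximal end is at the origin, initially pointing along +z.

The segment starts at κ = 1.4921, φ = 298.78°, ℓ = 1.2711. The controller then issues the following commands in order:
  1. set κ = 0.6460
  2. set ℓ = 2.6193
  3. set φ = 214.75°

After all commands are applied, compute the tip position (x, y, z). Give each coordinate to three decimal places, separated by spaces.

initial: κ=1.4921, φ=298.78°, ℓ=1.2711
cmd 1: set κ=0.6460 → (κ,φ,ℓ)=(0.6460,298.78°,1.2711) → tip=(0.2374,-0.4323,1.1330)
cmd 2: set ℓ=2.6193 → (κ,φ,ℓ)=(0.6460,298.78°,2.6193) → tip=(0.8354,-1.5209,1.5366)
cmd 3: set φ=214.75° → (κ,φ,ℓ)=(0.6460,214.75°,2.6193) → tip=(-1.4258,-0.9891,1.5366)

-1.426 -0.989 1.537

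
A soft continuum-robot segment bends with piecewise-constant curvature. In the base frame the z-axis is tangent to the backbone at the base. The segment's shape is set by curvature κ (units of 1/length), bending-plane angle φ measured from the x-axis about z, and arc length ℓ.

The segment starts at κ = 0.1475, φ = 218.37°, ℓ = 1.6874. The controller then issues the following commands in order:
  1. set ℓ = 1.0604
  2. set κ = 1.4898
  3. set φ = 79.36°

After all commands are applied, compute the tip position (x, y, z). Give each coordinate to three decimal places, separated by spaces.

initial: κ=0.1475, φ=218.37°, ℓ=1.6874
cmd 1: set ℓ=1.0604 → (κ,φ,ℓ)=(0.1475,218.37°,1.0604) → tip=(-0.0649,-0.0514,1.0561)
cmd 2: set κ=1.4898 → (κ,φ,ℓ)=(1.4898,218.37°,1.0604) → tip=(-0.5310,-0.4204,0.6712)
cmd 3: set φ=79.36° → (κ,φ,ℓ)=(1.4898,79.36°,1.0604) → tip=(0.1250,0.6656,0.6712)

0.125 0.666 0.671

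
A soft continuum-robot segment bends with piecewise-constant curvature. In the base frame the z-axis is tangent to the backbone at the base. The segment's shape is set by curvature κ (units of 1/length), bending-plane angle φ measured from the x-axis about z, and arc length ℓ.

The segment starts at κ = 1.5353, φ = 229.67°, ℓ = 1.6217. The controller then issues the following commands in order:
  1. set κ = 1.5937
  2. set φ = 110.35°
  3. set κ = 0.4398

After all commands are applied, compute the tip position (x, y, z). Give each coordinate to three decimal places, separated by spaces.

-0.193 0.520 1.488

initial: κ=1.5353, φ=229.67°, ℓ=1.6217
cmd 1: set κ=1.5937 → (κ,φ,ℓ)=(1.5937,229.67°,1.6217) → tip=(-0.7508,-0.8844,0.3318)
cmd 2: set φ=110.35° → (κ,φ,ℓ)=(1.5937,110.35°,1.6217) → tip=(-0.4034,1.0877,0.3318)
cmd 3: set κ=0.4398 → (κ,φ,ℓ)=(0.4398,110.35°,1.6217) → tip=(-0.1927,0.5196,1.4877)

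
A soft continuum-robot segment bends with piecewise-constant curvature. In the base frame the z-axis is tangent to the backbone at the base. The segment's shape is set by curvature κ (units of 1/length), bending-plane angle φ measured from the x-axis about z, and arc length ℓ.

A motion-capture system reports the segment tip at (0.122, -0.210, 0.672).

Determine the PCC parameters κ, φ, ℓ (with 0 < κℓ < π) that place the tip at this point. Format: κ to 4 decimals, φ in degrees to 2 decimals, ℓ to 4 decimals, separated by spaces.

ρ = √(x²+y²) = √(0.122² + -0.210²) = 0.24287
φ = atan2(y, x) mod 360° = atan2(-0.210, 0.122) = 300.1545°
|p|² = ρ² + z² = 0.24287² + 0.672² = 0.51057
κ = 2ρ / |p|² = 2×0.24287 / 0.51057 = 0.95136
θ = 2·atan2(ρ, z) = 2·atan2(0.24287, 0.672) = 0.69360 rad
ℓ = θ/κ = 0.69360/0.95136 = 0.72907

0.9514 300.15 0.7291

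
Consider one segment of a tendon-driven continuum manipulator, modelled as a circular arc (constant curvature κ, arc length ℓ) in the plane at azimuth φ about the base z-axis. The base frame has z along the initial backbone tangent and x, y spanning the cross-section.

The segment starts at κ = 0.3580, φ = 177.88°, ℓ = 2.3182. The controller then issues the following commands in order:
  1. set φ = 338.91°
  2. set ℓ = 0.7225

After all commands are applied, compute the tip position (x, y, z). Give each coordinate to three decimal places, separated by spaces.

initial: κ=0.3580, φ=177.88°, ℓ=2.3182
cmd 1: set φ=338.91° → (κ,φ,ℓ)=(0.3580,338.91°,2.3182) → tip=(0.8472,-0.3267,2.0611)
cmd 2: set ℓ=0.7225 → (κ,φ,ℓ)=(0.3580,338.91°,0.7225) → tip=(0.0867,-0.0334,0.7145)

0.087 -0.033 0.714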